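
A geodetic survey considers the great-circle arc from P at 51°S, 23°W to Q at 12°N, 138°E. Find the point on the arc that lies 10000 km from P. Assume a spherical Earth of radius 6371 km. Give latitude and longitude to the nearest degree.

≈ 34°S, 122°E

The haversine formula gives a central angle δ ≈ 2.409 rad (138.0°) between the endpoints. The total great-circle distance is δ·R ≈ 2.409 × 6371 ≈ 15349 km, so the target fraction is f = 10000/15349 ≈ 0.651.
Interpolate at f ≈ 0.651 with slerp weights a = sin((1−f)δ)/sin δ ≈ 1.113, b = sin(fδ)/sin δ ≈ 1.496.
p = a·p₁ + b·p₂ ≈ (-0.442, 0.705, -0.554); φ = arcsin(p_z) ≈ -33.66°, λ = atan2(p_y, p_x) ≈ 122.09°.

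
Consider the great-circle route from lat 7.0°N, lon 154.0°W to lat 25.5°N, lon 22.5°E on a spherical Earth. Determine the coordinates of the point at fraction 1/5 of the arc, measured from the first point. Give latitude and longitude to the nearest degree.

The haversine formula gives a central angle δ ≈ 2.571 rad (147.3°) between the endpoints.
Interpolate at f = 1/5 with slerp weights a = sin((1−f)δ)/sin δ ≈ 1.638, b = sin(fδ)/sin δ ≈ 0.911.
p = a·p₁ + b·p₂ ≈ (-0.701, -0.398, 0.592); φ = arcsin(p_z) ≈ 36.28°, λ = atan2(p_y, p_x) ≈ -150.43°.

≈ lat 36°N, lon 150°W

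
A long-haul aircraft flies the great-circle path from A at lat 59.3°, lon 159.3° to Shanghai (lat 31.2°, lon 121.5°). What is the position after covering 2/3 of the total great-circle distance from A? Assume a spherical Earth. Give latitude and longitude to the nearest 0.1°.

Convert each endpoint to a unit vector on the sphere (x = cos φ cos λ, y = cos φ sin λ, z = sin φ).
The central angle between the endpoints is δ = arccos(p₁·p₂) ≈ 0.659 rad (37.8°).
Interpolate at f = 2/3 with slerp weights a = sin((1−f)δ)/sin δ ≈ 0.356, b = sin(fδ)/sin δ ≈ 0.695.
p = a·p₁ + b·p₂ ≈ (-0.480, 0.571, 0.666); φ = arcsin(p_z) ≈ 41.75°, λ = atan2(p_y, p_x) ≈ 130.08°.

≈ lat 41.7°, lon 130.1°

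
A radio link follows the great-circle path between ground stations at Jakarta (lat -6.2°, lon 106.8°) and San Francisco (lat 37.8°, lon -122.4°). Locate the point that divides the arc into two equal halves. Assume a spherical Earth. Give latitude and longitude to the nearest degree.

≈ lat 33°, lon 158°

From cos δ = sin φ₁ sin φ₂ + cos φ₁ cos φ₂ cos Δλ, the central angle is δ ≈ 2.189 rad (125.4°).
Interpolate at f = 1/2 with slerp weights a = sin((1−f)δ)/sin δ ≈ 1.090, b = sin(fδ)/sin δ ≈ 1.090.
p = a·p₁ + b·p₂ ≈ (-0.775, 0.310, 0.551); φ = arcsin(p_z) ≈ 33.41°, λ = atan2(p_y, p_x) ≈ 158.18°.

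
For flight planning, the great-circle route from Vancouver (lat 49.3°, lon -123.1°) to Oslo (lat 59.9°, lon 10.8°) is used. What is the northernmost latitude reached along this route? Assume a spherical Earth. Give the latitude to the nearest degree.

≈ 75°

The great circle lies in the plane with unit normal n̂ = (p₁ × p₂)/|p₁ × p₂|.
Here n̂_z ≈ +0.261; the vertex latitude is φ_max = arccos|n̂_z| ≈ 74.9°.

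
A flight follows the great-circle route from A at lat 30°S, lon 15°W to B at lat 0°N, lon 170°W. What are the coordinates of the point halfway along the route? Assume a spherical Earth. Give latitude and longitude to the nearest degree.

≈ lat 50°S, lon 110°W

From cos δ = sin φ₁ sin φ₂ + cos φ₁ cos φ₂ cos Δλ, the central angle is δ ≈ 2.473 rad (141.7°).
Interpolate at f = 1/2 with slerp weights a = sin((1−f)δ)/sin δ ≈ 1.525, b = sin(fδ)/sin δ ≈ 1.525.
p = a·p₁ + b·p₂ ≈ (-0.226, -0.606, -0.762); φ = arcsin(p_z) ≈ -49.67°, λ = atan2(p_y, p_x) ≈ -110.44°.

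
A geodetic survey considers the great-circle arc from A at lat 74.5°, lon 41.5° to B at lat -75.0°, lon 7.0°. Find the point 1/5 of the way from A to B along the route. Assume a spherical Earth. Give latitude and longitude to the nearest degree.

≈ lat 45°, lon 29°

Write both endpoints as unit vectors p₁, p₂ with components (cos φ cos λ, cos φ sin λ, sin φ).
The central angle between the endpoints is δ = arccos(p₁·p₂) ≈ 2.634 rad (150.9°).
Interpolate at f = 1/5 with slerp weights a = sin((1−f)δ)/sin δ ≈ 1.768, b = sin(fδ)/sin δ ≈ 1.034.
p = a·p₁ + b·p₂ ≈ (0.619, 0.346, 0.705); φ = arcsin(p_z) ≈ 44.82°, λ = atan2(p_y, p_x) ≈ 29.16°.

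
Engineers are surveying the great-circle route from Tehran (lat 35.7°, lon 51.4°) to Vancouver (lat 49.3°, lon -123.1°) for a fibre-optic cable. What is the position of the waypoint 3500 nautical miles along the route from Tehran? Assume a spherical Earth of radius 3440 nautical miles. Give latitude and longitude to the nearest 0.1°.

Convert each endpoint to a unit vector on the sphere (x = cos φ cos λ, y = cos φ sin λ, z = sin φ).
The central angle between the endpoints is δ = arccos(p₁·p₂) ≈ 1.656 rad (94.9°). The total great-circle distance is δ·R ≈ 1.656 × 3440 ≈ 5695 nmi, so the target fraction is f = 3500/5695 ≈ 0.615.
Interpolate at f ≈ 0.615 with slerp weights a = sin((1−f)δ)/sin δ ≈ 0.598, b = sin(fδ)/sin δ ≈ 0.854.
p = a·p₁ + b·p₂ ≈ (-0.001, -0.087, 0.996); φ = arcsin(p_z) ≈ 85.01°, λ = atan2(p_y, p_x) ≈ -90.76°.

≈ lat 85.0°, lon -90.8°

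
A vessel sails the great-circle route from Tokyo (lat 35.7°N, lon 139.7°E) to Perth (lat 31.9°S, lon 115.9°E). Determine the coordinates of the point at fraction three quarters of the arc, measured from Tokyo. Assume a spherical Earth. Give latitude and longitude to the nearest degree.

≈ lat 15°S, lon 122°E

Write both endpoints as unit vectors p₁, p₂ with components (cos φ cos λ, cos φ sin λ, sin φ).
The central angle between the endpoints is δ = arccos(p₁·p₂) ≈ 1.242 rad (71.2°).
Interpolate at f = 3/4 with slerp weights a = sin((1−f)δ)/sin δ ≈ 0.323, b = sin(fδ)/sin δ ≈ 0.848.
p = a·p₁ + b·p₂ ≈ (-0.514, 0.817, -0.260); φ = arcsin(p_z) ≈ -15.05°, λ = atan2(p_y, p_x) ≈ 122.19°.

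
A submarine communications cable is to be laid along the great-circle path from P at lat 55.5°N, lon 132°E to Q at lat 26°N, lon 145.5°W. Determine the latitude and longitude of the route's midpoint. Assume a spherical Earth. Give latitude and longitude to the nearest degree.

≈ lat 48°N, lon 175°W

Convert each endpoint to a unit vector on the sphere (x = cos φ cos λ, y = cos φ sin λ, z = sin φ).
The central angle between the endpoints is δ = arccos(p₁·p₂) ≈ 1.129 rad (64.7°).
Interpolate at f = 1/2 with slerp weights a = sin((1−f)δ)/sin δ ≈ 0.592, b = sin(fδ)/sin δ ≈ 0.592.
p = a·p₁ + b·p₂ ≈ (-0.663, -0.052, 0.747); φ = arcsin(p_z) ≈ 48.34°, λ = atan2(p_y, p_x) ≈ -175.50°.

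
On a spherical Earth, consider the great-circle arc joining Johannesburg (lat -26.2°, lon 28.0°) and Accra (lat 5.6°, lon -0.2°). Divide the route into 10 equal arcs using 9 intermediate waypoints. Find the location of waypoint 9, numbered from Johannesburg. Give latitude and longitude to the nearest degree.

≈ lat 2°, lon 2°

Write both endpoints as unit vectors p₁, p₂ with components (cos φ cos λ, cos φ sin λ, sin φ).
The central angle between the endpoints is δ = arccos(p₁·p₂) ≈ 0.732 rad (41.9°).
Interpolate at f = 9/10 with slerp weights a = sin((1−f)δ)/sin δ ≈ 0.109, b = sin(fδ)/sin δ ≈ 0.916.
p = a·p₁ + b·p₂ ≈ (0.998, 0.043, 0.041); φ = arcsin(p_z) ≈ 2.35°, λ = atan2(p_y, p_x) ≈ 2.46°.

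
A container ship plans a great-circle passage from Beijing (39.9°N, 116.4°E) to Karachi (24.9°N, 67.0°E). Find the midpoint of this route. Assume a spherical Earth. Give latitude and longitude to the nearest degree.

The haversine formula gives a central angle δ ≈ 0.763 rad (43.7°) between the endpoints.
Interpolate at f = 1/2 with slerp weights a = sin((1−f)δ)/sin δ ≈ 0.539, b = sin(fδ)/sin δ ≈ 0.539.
p = a·p₁ + b·p₂ ≈ (0.007, 0.820, 0.572); φ = arcsin(p_z) ≈ 34.92°, λ = atan2(p_y, p_x) ≈ 89.50°.

≈ (35°N, 89°E)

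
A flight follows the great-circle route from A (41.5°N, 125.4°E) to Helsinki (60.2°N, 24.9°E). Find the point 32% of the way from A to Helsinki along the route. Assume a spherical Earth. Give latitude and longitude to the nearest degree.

Write both endpoints as unit vectors p₁, p₂ with components (cos φ cos λ, cos φ sin λ, sin φ).
The central angle between the endpoints is δ = arccos(p₁·p₂) ≈ 1.039 rad (59.5°).
Interpolate at f = 0.32 with slerp weights a = sin((1−f)δ)/sin δ ≈ 0.753, b = sin(fδ)/sin δ ≈ 0.379.
p = a·p₁ + b·p₂ ≈ (-0.156, 0.539, 0.828); φ = arcsin(p_z) ≈ 55.86°, λ = atan2(p_y, p_x) ≈ 106.15°.

≈ (56°N, 106°E)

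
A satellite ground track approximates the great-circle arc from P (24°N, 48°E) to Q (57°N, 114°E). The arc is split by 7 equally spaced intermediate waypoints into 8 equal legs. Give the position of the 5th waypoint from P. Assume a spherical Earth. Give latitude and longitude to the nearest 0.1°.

The haversine formula gives a central angle δ ≈ 0.996 rad (57.1°) between the endpoints.
Interpolate at f = 5/8 with slerp weights a = sin((1−f)δ)/sin δ ≈ 0.435, b = sin(fδ)/sin δ ≈ 0.695.
p = a·p₁ + b·p₂ ≈ (0.112, 0.641, 0.759); φ = arcsin(p_z) ≈ 49.42°, λ = atan2(p_y, p_x) ≈ 80.10°.

≈ (49.4°N, 80.1°E)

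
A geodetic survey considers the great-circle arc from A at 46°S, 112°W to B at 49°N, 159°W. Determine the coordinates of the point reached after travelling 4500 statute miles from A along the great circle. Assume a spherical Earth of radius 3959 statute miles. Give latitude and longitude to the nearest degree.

≈ 14°N, 139°W

Write both endpoints as unit vectors p₁, p₂ with components (cos φ cos λ, cos φ sin λ, sin φ).
The central angle between the endpoints is δ = arccos(p₁·p₂) ≈ 1.805 rad (103.4°). The total great-circle distance is δ·R ≈ 1.805 × 3959 ≈ 7146 mi, so the target fraction is f = 4500/7146 ≈ 0.630.
Interpolate at f ≈ 0.630 with slerp weights a = sin((1−f)δ)/sin δ ≈ 0.637, b = sin(fδ)/sin δ ≈ 0.933.
p = a·p₁ + b·p₂ ≈ (-0.737, -0.630, 0.246); φ = arcsin(p_z) ≈ 14.22°, λ = atan2(p_y, p_x) ≈ -139.49°.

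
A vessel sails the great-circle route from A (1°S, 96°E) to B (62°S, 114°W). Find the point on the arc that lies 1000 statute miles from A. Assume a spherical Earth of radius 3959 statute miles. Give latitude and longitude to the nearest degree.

≈ (15°S, 100°E)

Convert each endpoint to a unit vector on the sphere (x = cos φ cos λ, y = cos φ sin λ, z = sin φ).
The central angle between the endpoints is δ = arccos(p₁·p₂) ≈ 1.973 rad (113.0°). The total great-circle distance is δ·R ≈ 1.973 × 3959 ≈ 7810 mi, so the target fraction is f = 1000/7810 ≈ 0.128.
Interpolate at f ≈ 0.128 with slerp weights a = sin((1−f)δ)/sin δ ≈ 1.074, b = sin(fδ)/sin δ ≈ 0.272.
p = a·p₁ + b·p₂ ≈ (-0.164, 0.952, -0.259); φ = arcsin(p_z) ≈ -14.98°, λ = atan2(p_y, p_x) ≈ 99.78°.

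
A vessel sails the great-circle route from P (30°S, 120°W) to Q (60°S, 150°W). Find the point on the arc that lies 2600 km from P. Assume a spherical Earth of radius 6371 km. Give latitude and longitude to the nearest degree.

Write both endpoints as unit vectors p₁, p₂ with components (cos φ cos λ, cos φ sin λ, sin φ).
The central angle between the endpoints is δ = arccos(p₁·p₂) ≈ 0.630 rad (36.1°). The total great-circle distance is δ·R ≈ 0.630 × 6371 ≈ 4014 km, so the target fraction is f = 2600/4014 ≈ 0.648.
Interpolate at f ≈ 0.648 with slerp weights a = sin((1−f)δ)/sin δ ≈ 0.374, b = sin(fδ)/sin δ ≈ 0.674.
p = a·p₁ + b·p₂ ≈ (-0.453, -0.449, -0.770); φ = arcsin(p_z) ≈ -50.37°, λ = atan2(p_y, p_x) ≈ -135.31°.

≈ (50°S, 135°W)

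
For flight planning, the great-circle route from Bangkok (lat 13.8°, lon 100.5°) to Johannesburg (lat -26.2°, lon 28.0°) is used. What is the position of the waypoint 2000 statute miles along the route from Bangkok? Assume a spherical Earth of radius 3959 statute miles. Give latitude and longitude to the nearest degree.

The haversine formula gives a central angle δ ≈ 1.413 rad (81.0°) between the endpoints. The total great-circle distance is δ·R ≈ 1.413 × 3959 ≈ 5596 mi, so the target fraction is f = 2000/5596 ≈ 0.357.
Interpolate at f ≈ 0.357 with slerp weights a = sin((1−f)δ)/sin δ ≈ 0.798, b = sin(fδ)/sin δ ≈ 0.490.
p = a·p₁ + b·p₂ ≈ (0.247, 0.969, -0.026); φ = arcsin(p_z) ≈ -1.49°, λ = atan2(p_y, p_x) ≈ 75.70°.

≈ lat -1°, lon 76°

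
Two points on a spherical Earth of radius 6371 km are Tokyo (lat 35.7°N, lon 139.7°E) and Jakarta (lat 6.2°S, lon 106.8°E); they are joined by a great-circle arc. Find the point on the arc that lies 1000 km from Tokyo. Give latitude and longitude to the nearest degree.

The haversine formula gives a central angle δ ≈ 0.909 rad (52.1°) between the endpoints. The total great-circle distance is δ·R ≈ 0.909 × 6371 ≈ 5789 km, so the target fraction is f = 1000/5789 ≈ 0.173.
Interpolate at f ≈ 0.173 with slerp weights a = sin((1−f)δ)/sin δ ≈ 0.866, b = sin(fδ)/sin δ ≈ 0.198.
p = a·p₁ + b·p₂ ≈ (-0.593, 0.643, 0.484); φ = arcsin(p_z) ≈ 28.94°, λ = atan2(p_y, p_x) ≈ 132.68°.

≈ lat 29°N, lon 133°E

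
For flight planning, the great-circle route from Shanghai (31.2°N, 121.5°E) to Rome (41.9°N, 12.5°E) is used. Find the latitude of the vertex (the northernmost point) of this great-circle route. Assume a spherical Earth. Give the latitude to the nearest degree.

≈ 53°N

The great circle lies in the plane with unit normal n̂ = (p₁ × p₂)/|p₁ × p₂|.
Here n̂_z ≈ -0.608; the vertex latitude is φ_max = arccos|n̂_z| ≈ 52.6°.
Check via Clairaut: cos φ_max = |cos φ₁| · sin C = cos(31.2°)·sin(45.3°) ≈ 0.608, again giving ≈ 52.6°.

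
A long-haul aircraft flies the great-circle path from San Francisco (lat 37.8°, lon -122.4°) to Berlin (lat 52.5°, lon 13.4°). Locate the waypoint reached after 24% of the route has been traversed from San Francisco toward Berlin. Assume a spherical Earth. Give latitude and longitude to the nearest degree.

From cos δ = sin φ₁ sin φ₂ + cos φ₁ cos φ₂ cos Δλ, the central angle is δ ≈ 1.429 rad (81.9°).
Interpolate at f = 0.24 with slerp weights a = sin((1−f)δ)/sin δ ≈ 0.894, b = sin(fδ)/sin δ ≈ 0.340.
p = a·p₁ + b·p₂ ≈ (-0.177, -0.548, 0.817); φ = arcsin(p_z) ≈ 54.81°, λ = atan2(p_y, p_x) ≈ -107.91°.

≈ lat 55°, lon -108°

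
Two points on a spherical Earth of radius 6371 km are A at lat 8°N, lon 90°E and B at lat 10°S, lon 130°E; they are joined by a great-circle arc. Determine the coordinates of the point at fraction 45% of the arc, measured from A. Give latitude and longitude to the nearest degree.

≈ lat 0°N, lon 108°E

Convert each endpoint to a unit vector on the sphere (x = cos φ cos λ, y = cos φ sin λ, z = sin φ).
The central angle between the endpoints is δ = arccos(p₁·p₂) ≈ 0.763 rad (43.7°).
Interpolate at f = 0.45 with slerp weights a = sin((1−f)δ)/sin δ ≈ 0.590, b = sin(fδ)/sin δ ≈ 0.487.
p = a·p₁ + b·p₂ ≈ (-0.308, 0.951, -0.003); φ = arcsin(p_z) ≈ -0.15°, λ = atan2(p_y, p_x) ≈ 107.96°.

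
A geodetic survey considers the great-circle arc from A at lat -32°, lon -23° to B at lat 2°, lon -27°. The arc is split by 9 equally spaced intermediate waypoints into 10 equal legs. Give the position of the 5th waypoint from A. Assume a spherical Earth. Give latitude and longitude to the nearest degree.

≈ lat -15°, lon -25°

From cos δ = sin φ₁ sin φ₂ + cos φ₁ cos φ₂ cos Δλ, the central angle is δ ≈ 0.597 rad (34.2°).
Interpolate at f = 5/10 with slerp weights a = sin((1−f)δ)/sin δ ≈ 0.523, b = sin(fδ)/sin δ ≈ 0.523.
p = a·p₁ + b·p₂ ≈ (0.874, -0.411, -0.259); φ = arcsin(p_z) ≈ -15.01°, λ = atan2(p_y, p_x) ≈ -25.16°.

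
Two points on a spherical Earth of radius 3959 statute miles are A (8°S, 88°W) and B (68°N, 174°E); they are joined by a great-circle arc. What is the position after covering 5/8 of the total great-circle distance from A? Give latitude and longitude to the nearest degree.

Convert each endpoint to a unit vector on the sphere (x = cos φ cos λ, y = cos φ sin λ, z = sin φ).
The central angle between the endpoints is δ = arccos(p₁·p₂) ≈ 1.752 rad (100.4°).
Interpolate at f = 5/8 with slerp weights a = sin((1−f)δ)/sin δ ≈ 0.621, b = sin(fδ)/sin δ ≈ 0.904.
p = a·p₁ + b·p₂ ≈ (-0.315, -0.579, 0.752); φ = arcsin(p_z) ≈ 48.74°, λ = atan2(p_y, p_x) ≈ -118.56°.

≈ (49°N, 119°W)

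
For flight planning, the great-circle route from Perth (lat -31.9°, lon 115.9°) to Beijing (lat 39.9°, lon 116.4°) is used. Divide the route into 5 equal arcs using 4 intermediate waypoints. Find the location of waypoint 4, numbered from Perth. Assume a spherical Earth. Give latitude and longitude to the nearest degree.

≈ lat 26°, lon 116°

Convert each endpoint to a unit vector on the sphere (x = cos φ cos λ, y = cos φ sin λ, z = sin φ).
The central angle between the endpoints is δ = arccos(p₁·p₂) ≈ 1.253 rad (71.8°).
Interpolate at f = 4/5 with slerp weights a = sin((1−f)δ)/sin δ ≈ 0.261, b = sin(fδ)/sin δ ≈ 0.887.
p = a·p₁ + b·p₂ ≈ (-0.399, 0.809, 0.431); φ = arcsin(p_z) ≈ 25.54°, λ = atan2(p_y, p_x) ≈ 116.28°.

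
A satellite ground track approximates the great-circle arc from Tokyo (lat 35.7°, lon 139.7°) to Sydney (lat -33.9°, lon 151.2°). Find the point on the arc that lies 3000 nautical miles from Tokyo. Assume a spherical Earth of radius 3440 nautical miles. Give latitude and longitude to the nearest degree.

Convert each endpoint to a unit vector on the sphere (x = cos φ cos λ, y = cos φ sin λ, z = sin φ).
The central angle between the endpoints is δ = arccos(p₁·p₂) ≈ 1.229 rad (70.4°). The total great-circle distance is δ·R ≈ 1.229 × 3440 ≈ 4228 nmi, so the target fraction is f = 3000/4228 ≈ 0.710.
Interpolate at f ≈ 0.710 with slerp weights a = sin((1−f)δ)/sin δ ≈ 0.371, b = sin(fδ)/sin δ ≈ 0.813.
p = a·p₁ + b·p₂ ≈ (-0.821, 0.520, -0.237); φ = arcsin(p_z) ≈ -13.70°, λ = atan2(p_y, p_x) ≈ 147.66°.

≈ lat -14°, lon 148°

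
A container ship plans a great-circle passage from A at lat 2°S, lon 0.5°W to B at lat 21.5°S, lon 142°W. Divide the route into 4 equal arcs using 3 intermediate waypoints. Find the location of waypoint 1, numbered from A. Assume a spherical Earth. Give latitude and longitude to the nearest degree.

≈ lat 20°S, lon 30°W

Convert each endpoint to a unit vector on the sphere (x = cos φ cos λ, y = cos φ sin λ, z = sin φ).
The central angle between the endpoints is δ = arccos(p₁·p₂) ≈ 2.367 rad (135.6°).
Interpolate at f = 1/4 with slerp weights a = sin((1−f)δ)/sin δ ≈ 1.400, b = sin(fδ)/sin δ ≈ 0.798.
p = a·p₁ + b·p₂ ≈ (0.814, -0.469, -0.341); φ = arcsin(p_z) ≈ -19.96°, λ = atan2(p_y, p_x) ≈ -29.95°.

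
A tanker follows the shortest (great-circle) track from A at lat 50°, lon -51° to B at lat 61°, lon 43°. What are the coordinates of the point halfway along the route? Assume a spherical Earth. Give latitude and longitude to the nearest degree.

≈ lat 65°, lon -13°

Write both endpoints as unit vectors p₁, p₂ with components (cos φ cos λ, cos φ sin λ, sin φ).
The central angle between the endpoints is δ = arccos(p₁·p₂) ≈ 0.866 rad (49.6°).
Interpolate at f = 1/2 with slerp weights a = sin((1−f)δ)/sin δ ≈ 0.551, b = sin(fδ)/sin δ ≈ 0.551.
p = a·p₁ + b·p₂ ≈ (0.418, -0.093, 0.904); φ = arcsin(p_z) ≈ 64.64°, λ = atan2(p_y, p_x) ≈ -12.54°.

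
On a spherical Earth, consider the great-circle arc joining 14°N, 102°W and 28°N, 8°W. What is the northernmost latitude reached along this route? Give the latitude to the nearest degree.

The great circle lies in the plane with unit normal n̂ = (p₁ × p₂)/|p₁ × p₂|.
Here n̂_z ≈ +0.856; the vertex latitude is φ_max = arccos|n̂_z| ≈ 31.1°.

≈ 31°N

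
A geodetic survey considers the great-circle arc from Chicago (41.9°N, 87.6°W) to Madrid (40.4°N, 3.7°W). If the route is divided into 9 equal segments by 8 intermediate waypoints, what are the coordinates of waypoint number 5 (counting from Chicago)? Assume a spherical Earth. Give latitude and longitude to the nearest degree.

≈ (49°N, 40°W)

Convert each endpoint to a unit vector on the sphere (x = cos φ cos λ, y = cos φ sin λ, z = sin φ).
The central angle between the endpoints is δ = arccos(p₁·p₂) ≈ 1.055 rad (60.5°).
Interpolate at f = 5/9 with slerp weights a = sin((1−f)δ)/sin δ ≈ 0.520, b = sin(fδ)/sin δ ≈ 0.636.
p = a·p₁ + b·p₂ ≈ (0.499, -0.418, 0.759); φ = arcsin(p_z) ≈ 49.38°, λ = atan2(p_y, p_x) ≈ -39.90°.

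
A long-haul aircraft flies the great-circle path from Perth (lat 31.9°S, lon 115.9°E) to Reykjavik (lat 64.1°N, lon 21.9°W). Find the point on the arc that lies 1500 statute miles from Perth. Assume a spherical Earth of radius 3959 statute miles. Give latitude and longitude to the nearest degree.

≈ lat 12°S, lon 106°E

Convert each endpoint to a unit vector on the sphere (x = cos φ cos λ, y = cos φ sin λ, z = sin φ).
The central angle between the endpoints is δ = arccos(p₁·p₂) ≈ 2.419 rad (138.6°). The total great-circle distance is δ·R ≈ 2.419 × 3959 ≈ 9577 mi, so the target fraction is f = 1500/9577 ≈ 0.157.
Interpolate at f ≈ 0.157 with slerp weights a = sin((1−f)δ)/sin δ ≈ 1.349, b = sin(fδ)/sin δ ≈ 0.559.
p = a·p₁ + b·p₂ ≈ (-0.273, 0.939, -0.210); φ = arcsin(p_z) ≈ -12.10°, λ = atan2(p_y, p_x) ≈ 106.24°.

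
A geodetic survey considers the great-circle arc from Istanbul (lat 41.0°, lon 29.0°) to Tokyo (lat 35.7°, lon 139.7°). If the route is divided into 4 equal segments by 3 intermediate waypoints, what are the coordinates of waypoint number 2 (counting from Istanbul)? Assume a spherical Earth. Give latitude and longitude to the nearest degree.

≈ lat 54°, lon 87°

From cos δ = sin φ₁ sin φ₂ + cos φ₁ cos φ₂ cos Δλ, the central angle is δ ≈ 1.404 rad (80.4°).
Interpolate at f = 2/4 with slerp weights a = sin((1−f)δ)/sin δ ≈ 0.655, b = sin(fδ)/sin δ ≈ 0.655.
p = a·p₁ + b·p₂ ≈ (0.027, 0.584, 0.812); φ = arcsin(p_z) ≈ 54.26°, λ = atan2(p_y, p_x) ≈ 87.38°.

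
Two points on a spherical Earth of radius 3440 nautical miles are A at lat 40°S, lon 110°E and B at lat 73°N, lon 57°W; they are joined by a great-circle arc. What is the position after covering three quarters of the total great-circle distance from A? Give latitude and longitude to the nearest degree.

From cos δ = sin φ₁ sin φ₂ + cos φ₁ cos φ₂ cos Δλ, the central angle is δ ≈ 2.555 rad (146.4°).
Interpolate at f = 3/4 with slerp weights a = sin((1−f)δ)/sin δ ≈ 1.077, b = sin(fδ)/sin δ ≈ 1.700.
p = a·p₁ + b·p₂ ≈ (-0.012, 0.359, 0.933); φ = arcsin(p_z) ≈ 68.97°, λ = atan2(p_y, p_x) ≈ 91.84°.

≈ lat 69°N, lon 92°E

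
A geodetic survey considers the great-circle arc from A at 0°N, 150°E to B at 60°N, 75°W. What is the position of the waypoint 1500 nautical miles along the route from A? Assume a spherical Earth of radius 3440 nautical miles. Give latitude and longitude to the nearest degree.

≈ 23°N, 160°E

The haversine formula gives a central angle δ ≈ 1.932 rad (110.7°) between the endpoints. The total great-circle distance is δ·R ≈ 1.932 × 3440 ≈ 6647 nmi, so the target fraction is f = 1500/6647 ≈ 0.226.
Interpolate at f ≈ 0.226 with slerp weights a = sin((1−f)δ)/sin δ ≈ 1.066, b = sin(fδ)/sin δ ≈ 0.452.
p = a·p₁ + b·p₂ ≈ (-0.865, 0.315, 0.391); φ = arcsin(p_z) ≈ 23.02°, λ = atan2(p_y, p_x) ≈ 159.99°.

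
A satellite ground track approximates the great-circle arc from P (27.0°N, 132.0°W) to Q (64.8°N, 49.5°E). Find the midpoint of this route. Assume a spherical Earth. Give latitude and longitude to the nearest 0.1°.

≈ (71.1°N, 133.4°W)

The haversine formula gives a central angle δ ≈ 1.539 rad (88.2°) between the endpoints.
Interpolate at f = 1/2 with slerp weights a = sin((1−f)δ)/sin δ ≈ 0.696, b = sin(fδ)/sin δ ≈ 0.696.
p = a·p₁ + b·p₂ ≈ (-0.223, -0.236, 0.946); φ = arcsin(p_z) ≈ 71.09°, λ = atan2(p_y, p_x) ≈ -133.37°.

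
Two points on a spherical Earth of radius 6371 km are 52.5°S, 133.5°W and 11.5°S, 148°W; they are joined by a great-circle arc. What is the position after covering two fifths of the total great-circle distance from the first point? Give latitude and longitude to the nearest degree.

≈ 36°S, 141°W

Write both endpoints as unit vectors p₁, p₂ with components (cos φ cos λ, cos φ sin λ, sin φ).
The central angle between the endpoints is δ = arccos(p₁·p₂) ≈ 0.744 rad (42.6°).
Interpolate at f = 2/5 with slerp weights a = sin((1−f)δ)/sin δ ≈ 0.637, b = sin(fδ)/sin δ ≈ 0.433.
p = a·p₁ + b·p₂ ≈ (-0.627, -0.506, -0.592); φ = arcsin(p_z) ≈ -36.30°, λ = atan2(p_y, p_x) ≈ -141.07°.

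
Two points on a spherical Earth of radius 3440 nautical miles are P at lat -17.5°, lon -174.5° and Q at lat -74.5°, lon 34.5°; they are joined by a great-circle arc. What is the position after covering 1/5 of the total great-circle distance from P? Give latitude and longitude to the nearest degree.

Write both endpoints as unit vectors p₁, p₂ with components (cos φ cos λ, cos φ sin λ, sin φ).
The central angle between the endpoints is δ = arccos(p₁·p₂) ≈ 1.504 rad (86.2°).
Interpolate at f = 1/5 with slerp weights a = sin((1−f)δ)/sin δ ≈ 0.935, b = sin(fδ)/sin δ ≈ 0.297.
p = a·p₁ + b·p₂ ≈ (-0.822, -0.041, -0.567); φ = arcsin(p_z) ≈ -34.57°, λ = atan2(p_y, p_x) ≈ -177.18°.

≈ lat -35°, lon -177°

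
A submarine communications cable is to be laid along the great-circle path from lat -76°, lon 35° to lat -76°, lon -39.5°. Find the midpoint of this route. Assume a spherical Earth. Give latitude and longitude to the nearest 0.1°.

≈ lat -78.8°, lon -2.3°

From cos δ = sin φ₁ sin φ₂ + cos φ₁ cos φ₂ cos Δλ, the central angle is δ ≈ 0.294 rad (16.8°).
Interpolate at f = 1/2 with slerp weights a = sin((1−f)δ)/sin δ ≈ 0.505, b = sin(fδ)/sin δ ≈ 0.505.
p = a·p₁ + b·p₂ ≈ (0.195, -0.008, -0.981); φ = arcsin(p_z) ≈ -78.77°, λ = atan2(p_y, p_x) ≈ -2.25°.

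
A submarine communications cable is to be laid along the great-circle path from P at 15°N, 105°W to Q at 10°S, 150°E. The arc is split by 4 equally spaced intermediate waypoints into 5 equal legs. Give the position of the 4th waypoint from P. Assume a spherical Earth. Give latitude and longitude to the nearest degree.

Write both endpoints as unit vectors p₁, p₂ with components (cos φ cos λ, cos φ sin λ, sin φ).
The central angle between the endpoints is δ = arccos(p₁·p₂) ≈ 1.866 rad (106.9°).
Interpolate at f = 4/5 with slerp weights a = sin((1−f)δ)/sin δ ≈ 0.381, b = sin(fδ)/sin δ ≈ 1.042.
p = a·p₁ + b·p₂ ≈ (-0.984, 0.158, -0.082); φ = arcsin(p_z) ≈ -4.72°, λ = atan2(p_y, p_x) ≈ 170.91°.

≈ 5°S, 171°E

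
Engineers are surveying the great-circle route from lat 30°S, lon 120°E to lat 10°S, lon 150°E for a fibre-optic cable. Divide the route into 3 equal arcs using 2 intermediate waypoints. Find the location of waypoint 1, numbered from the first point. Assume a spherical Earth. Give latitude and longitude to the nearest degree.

Write both endpoints as unit vectors p₁, p₂ with components (cos φ cos λ, cos φ sin λ, sin φ).
The central angle between the endpoints is δ = arccos(p₁·p₂) ≈ 0.600 rad (34.4°).
Interpolate at f = 1/3 with slerp weights a = sin((1−f)δ)/sin δ ≈ 0.690, b = sin(fδ)/sin δ ≈ 0.352.
p = a·p₁ + b·p₂ ≈ (-0.599, 0.690, -0.406); φ = arcsin(p_z) ≈ -23.95°, λ = atan2(p_y, p_x) ≈ 130.93°.

≈ lat 24°S, lon 131°E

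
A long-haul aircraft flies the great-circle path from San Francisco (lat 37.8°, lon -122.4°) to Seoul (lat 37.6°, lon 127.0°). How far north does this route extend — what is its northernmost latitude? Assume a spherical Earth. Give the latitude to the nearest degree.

≈ 54°

The great circle lies in the plane with unit normal n̂ = (p₁ × p₂)/|p₁ × p₂|.
Here n̂_z ≈ -0.593; the vertex latitude is φ_max = arccos|n̂_z| ≈ 53.6°.
Check via Clairaut: cos φ_max = |cos φ₁| · sin C = cos(37.8°)·sin(48.6°) ≈ 0.593, again giving ≈ 53.6°.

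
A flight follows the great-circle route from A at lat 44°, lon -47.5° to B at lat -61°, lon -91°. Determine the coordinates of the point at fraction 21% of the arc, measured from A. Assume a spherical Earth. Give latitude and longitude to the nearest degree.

Write both endpoints as unit vectors p₁, p₂ with components (cos φ cos λ, cos φ sin λ, sin φ).
The central angle between the endpoints is δ = arccos(p₁·p₂) ≈ 1.933 rad (110.8°).
Interpolate at f = 0.21 with slerp weights a = sin((1−f)δ)/sin δ ≈ 1.068, b = sin(fδ)/sin δ ≈ 0.422.
p = a·p₁ + b·p₂ ≈ (0.516, -0.771, 0.373); φ = arcsin(p_z) ≈ 21.89°, λ = atan2(p_y, p_x) ≈ -56.24°.

≈ lat 22°, lon -56°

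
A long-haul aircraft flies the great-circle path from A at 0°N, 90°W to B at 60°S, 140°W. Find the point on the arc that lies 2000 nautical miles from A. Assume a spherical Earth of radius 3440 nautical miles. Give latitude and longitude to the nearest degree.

≈ 30°S, 105°W

The haversine formula gives a central angle δ ≈ 1.244 rad (71.3°) between the endpoints. The total great-circle distance is δ·R ≈ 1.244 × 3440 ≈ 4278 nmi, so the target fraction is f = 2000/4278 ≈ 0.468.
Interpolate at f ≈ 0.468 with slerp weights a = sin((1−f)δ)/sin δ ≈ 0.649, b = sin(fδ)/sin δ ≈ 0.580.
p = a·p₁ + b·p₂ ≈ (-0.222, -0.836, -0.502); φ = arcsin(p_z) ≈ -30.15°, λ = atan2(p_y, p_x) ≈ -104.89°.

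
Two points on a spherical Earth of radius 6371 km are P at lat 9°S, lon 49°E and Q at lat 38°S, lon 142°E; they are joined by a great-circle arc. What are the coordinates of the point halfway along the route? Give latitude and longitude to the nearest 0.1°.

≈ lat 32.1°S, lon 88.7°E

Write both endpoints as unit vectors p₁, p₂ with components (cos φ cos λ, cos φ sin λ, sin φ).
The central angle between the endpoints is δ = arccos(p₁·p₂) ≈ 1.515 rad (86.8°).
Interpolate at f = 1/2 with slerp weights a = sin((1−f)δ)/sin δ ≈ 0.688, b = sin(fδ)/sin δ ≈ 0.688.
p = a·p₁ + b·p₂ ≈ (0.019, 0.847, -0.531); φ = arcsin(p_z) ≈ -32.10°, λ = atan2(p_y, p_x) ≈ 88.74°.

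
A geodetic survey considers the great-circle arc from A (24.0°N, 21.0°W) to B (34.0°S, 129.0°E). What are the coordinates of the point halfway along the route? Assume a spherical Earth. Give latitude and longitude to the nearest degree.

From cos δ = sin φ₁ sin φ₂ + cos φ₁ cos φ₂ cos Δλ, the central angle is δ ≈ 2.654 rad (152.0°).
Interpolate at f = 1/2 with slerp weights a = sin((1−f)δ)/sin δ ≈ 2.070, b = sin(fδ)/sin δ ≈ 2.070.
p = a·p₁ + b·p₂ ≈ (0.686, 0.656, -0.316); φ = arcsin(p_z) ≈ -18.40°, λ = atan2(p_y, p_x) ≈ 43.74°.

≈ (18°S, 44°E)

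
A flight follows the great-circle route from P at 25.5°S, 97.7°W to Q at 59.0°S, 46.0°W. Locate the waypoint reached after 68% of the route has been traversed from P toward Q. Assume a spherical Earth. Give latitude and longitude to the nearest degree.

Write both endpoints as unit vectors p₁, p₂ with components (cos φ cos λ, cos φ sin λ, sin φ).
The central angle between the endpoints is δ = arccos(p₁·p₂) ≈ 0.854 rad (48.9°).
Interpolate at f = 0.68 with slerp weights a = sin((1−f)δ)/sin δ ≈ 0.358, b = sin(fδ)/sin δ ≈ 0.728.
p = a·p₁ + b·p₂ ≈ (0.217, -0.590, -0.778); φ = arcsin(p_z) ≈ -51.06°, λ = atan2(p_y, p_x) ≈ -69.79°.

≈ 51°S, 70°W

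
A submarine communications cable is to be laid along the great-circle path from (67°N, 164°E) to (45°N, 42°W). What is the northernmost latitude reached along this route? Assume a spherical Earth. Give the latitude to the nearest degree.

The great circle lies in the plane with unit normal n̂ = (p₁ × p₂)/|p₁ × p₂|.
Here n̂_z ≈ +0.132; the vertex latitude is φ_max = arccos|n̂_z| ≈ 82.4°.

≈ 82°N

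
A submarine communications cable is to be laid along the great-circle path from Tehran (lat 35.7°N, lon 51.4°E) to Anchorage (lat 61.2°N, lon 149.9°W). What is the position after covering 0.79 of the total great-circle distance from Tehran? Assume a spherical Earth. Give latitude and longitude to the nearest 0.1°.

The haversine formula gives a central angle δ ≈ 1.423 rad (81.6°) between the endpoints.
Interpolate at f = 0.79 with slerp weights a = sin((1−f)δ)/sin δ ≈ 0.298, b = sin(fδ)/sin δ ≈ 0.912.
p = a·p₁ + b·p₂ ≈ (-0.229, -0.031, 0.973); φ = arcsin(p_z) ≈ 76.62°, λ = atan2(p_y, p_x) ≈ -172.21°.

≈ lat 76.6°N, lon 172.2°W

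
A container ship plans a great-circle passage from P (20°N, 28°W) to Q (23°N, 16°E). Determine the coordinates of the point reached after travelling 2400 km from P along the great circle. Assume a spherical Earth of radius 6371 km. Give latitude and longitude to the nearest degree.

≈ (23°N, 5°W)

Write both endpoints as unit vectors p₁, p₂ with components (cos φ cos λ, cos φ sin λ, sin φ).
The central angle between the endpoints is δ = arccos(p₁·p₂) ≈ 0.714 rad (40.9°). The total great-circle distance is δ·R ≈ 0.714 × 6371 ≈ 4548 km, so the target fraction is f = 2400/4548 ≈ 0.528.
Interpolate at f ≈ 0.528 with slerp weights a = sin((1−f)δ)/sin δ ≈ 0.505, b = sin(fδ)/sin δ ≈ 0.562.
p = a·p₁ + b·p₂ ≈ (0.916, -0.080, 0.392); φ = arcsin(p_z) ≈ 23.10°, λ = atan2(p_y, p_x) ≈ -5.01°.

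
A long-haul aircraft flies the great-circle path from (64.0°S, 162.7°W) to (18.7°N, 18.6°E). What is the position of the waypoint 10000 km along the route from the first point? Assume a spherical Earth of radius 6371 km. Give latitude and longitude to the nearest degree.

≈ (26°S, 19°E)

From cos δ = sin φ₁ sin φ₂ + cos φ₁ cos φ₂ cos Δλ, the central angle is δ ≈ 2.351 rad (134.7°). The total great-circle distance is δ·R ≈ 2.351 × 6371 ≈ 14977 km, so the target fraction is f = 10000/14977 ≈ 0.668.
Interpolate at f ≈ 0.668 with slerp weights a = sin((1−f)δ)/sin δ ≈ 0.990, b = sin(fδ)/sin δ ≈ 1.407.
p = a·p₁ + b·p₂ ≈ (0.848, 0.296, -0.439); φ = arcsin(p_z) ≈ -26.06°, λ = atan2(p_y, p_x) ≈ 19.23°.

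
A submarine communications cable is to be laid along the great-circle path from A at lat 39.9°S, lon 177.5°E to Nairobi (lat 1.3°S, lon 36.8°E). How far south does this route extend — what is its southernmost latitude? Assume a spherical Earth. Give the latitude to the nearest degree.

The great circle lies in the plane with unit normal n̂ = (p₁ × p₂)/|p₁ × p₂|.
Here n̂_z ≈ -0.596; the vertex latitude is φ_max = arccos|n̂_z| ≈ 53.4°.
Check via Clairaut: cos φ_max = |cos φ₁| · sin C = cos(39.9°)·sin(129.0°) ≈ 0.596, again giving ≈ 53.4°.

≈ 53°S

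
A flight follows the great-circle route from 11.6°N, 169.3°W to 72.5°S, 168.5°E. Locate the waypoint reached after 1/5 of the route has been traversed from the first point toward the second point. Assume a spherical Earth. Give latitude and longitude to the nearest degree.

Write both endpoints as unit vectors p₁, p₂ with components (cos φ cos λ, cos φ sin λ, sin φ).
The central angle between the endpoints is δ = arccos(p₁·p₂) ≈ 1.490 rad (85.4°).
Interpolate at f = 1/5 with slerp weights a = sin((1−f)δ)/sin δ ≈ 0.932, b = sin(fδ)/sin δ ≈ 0.295.
p = a·p₁ + b·p₂ ≈ (-0.984, -0.152, -0.093); φ = arcsin(p_z) ≈ -5.36°, λ = atan2(p_y, p_x) ≈ -171.23°.

≈ 5°S, 171°W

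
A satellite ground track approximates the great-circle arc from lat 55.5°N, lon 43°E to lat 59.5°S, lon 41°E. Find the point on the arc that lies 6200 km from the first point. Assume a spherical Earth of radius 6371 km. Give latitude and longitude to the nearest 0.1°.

≈ lat 0.3°S, lon 42.1°E

Convert each endpoint to a unit vector on the sphere (x = cos φ cos λ, y = cos φ sin λ, z = sin φ).
The central angle between the endpoints is δ = arccos(p₁·p₂) ≈ 2.007 rad (115.0°). The total great-circle distance is δ·R ≈ 2.007 × 6371 ≈ 12789 km, so the target fraction is f = 6200/12789 ≈ 0.485.
Interpolate at f ≈ 0.485 with slerp weights a = sin((1−f)δ)/sin δ ≈ 0.948, b = sin(fδ)/sin δ ≈ 0.912.
p = a·p₁ + b·p₂ ≈ (0.742, 0.670, -0.004); φ = arcsin(p_z) ≈ -0.25°, λ = atan2(p_y, p_x) ≈ 42.07°.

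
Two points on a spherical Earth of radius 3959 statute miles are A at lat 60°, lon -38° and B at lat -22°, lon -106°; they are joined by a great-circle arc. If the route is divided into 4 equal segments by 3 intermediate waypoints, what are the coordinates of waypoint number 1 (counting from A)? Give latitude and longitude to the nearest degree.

≈ lat 43°, lon -68°

Convert each endpoint to a unit vector on the sphere (x = cos φ cos λ, y = cos φ sin λ, z = sin φ).
The central angle between the endpoints is δ = arccos(p₁·p₂) ≈ 1.722 rad (98.7°).
Interpolate at f = 1/4 with slerp weights a = sin((1−f)δ)/sin δ ≈ 0.972, b = sin(fδ)/sin δ ≈ 0.422.
p = a·p₁ + b·p₂ ≈ (0.275, -0.676, 0.684); φ = arcsin(p_z) ≈ 43.15°, λ = atan2(p_y, p_x) ≈ -67.83°.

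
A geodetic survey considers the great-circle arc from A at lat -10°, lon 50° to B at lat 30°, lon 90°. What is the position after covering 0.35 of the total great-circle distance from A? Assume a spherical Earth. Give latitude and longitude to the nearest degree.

The haversine formula gives a central angle δ ≈ 0.969 rad (55.5°) between the endpoints.
Interpolate at f = 0.35 with slerp weights a = sin((1−f)δ)/sin δ ≈ 0.714, b = sin(fδ)/sin δ ≈ 0.404.
p = a·p₁ + b·p₂ ≈ (0.452, 0.888, 0.078); φ = arcsin(p_z) ≈ 4.46°, λ = atan2(p_y, p_x) ≈ 63.02°.

≈ lat 4°, lon 63°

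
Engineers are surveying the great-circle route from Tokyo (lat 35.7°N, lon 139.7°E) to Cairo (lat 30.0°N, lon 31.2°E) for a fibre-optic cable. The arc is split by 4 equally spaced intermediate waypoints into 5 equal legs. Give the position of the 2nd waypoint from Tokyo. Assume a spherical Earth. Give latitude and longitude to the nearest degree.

≈ lat 48°N, lon 96°E

Write both endpoints as unit vectors p₁, p₂ with components (cos φ cos λ, cos φ sin λ, sin φ).
The central angle between the endpoints is δ = arccos(p₁·p₂) ≈ 1.502 rad (86.1°).
Interpolate at f = 2/5 with slerp weights a = sin((1−f)δ)/sin δ ≈ 0.786, b = sin(fδ)/sin δ ≈ 0.567.
p = a·p₁ + b·p₂ ≈ (-0.067, 0.667, 0.742); φ = arcsin(p_z) ≈ 47.90°, λ = atan2(p_y, p_x) ≈ 95.74°.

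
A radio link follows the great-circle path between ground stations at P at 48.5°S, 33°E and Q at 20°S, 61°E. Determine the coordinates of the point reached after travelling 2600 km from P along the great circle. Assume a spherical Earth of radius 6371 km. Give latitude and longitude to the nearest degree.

≈ 31°S, 53°E

Write both endpoints as unit vectors p₁, p₂ with components (cos φ cos λ, cos φ sin λ, sin φ).
The central angle between the endpoints is δ = arccos(p₁·p₂) ≈ 0.634 rad (36.3°). The total great-circle distance is δ·R ≈ 0.634 × 6371 ≈ 4036 km, so the target fraction is f = 2600/4036 ≈ 0.644.
Interpolate at f ≈ 0.644 with slerp weights a = sin((1−f)δ)/sin δ ≈ 0.378, b = sin(fδ)/sin δ ≈ 0.670.
p = a·p₁ + b·p₂ ≈ (0.515, 0.687, -0.512); φ = arcsin(p_z) ≈ -30.80°, λ = atan2(p_y, p_x) ≈ 53.14°.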